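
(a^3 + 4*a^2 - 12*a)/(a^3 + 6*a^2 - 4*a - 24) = a/(a + 2)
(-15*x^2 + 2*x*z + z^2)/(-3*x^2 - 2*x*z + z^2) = (5*x + z)/(x + z)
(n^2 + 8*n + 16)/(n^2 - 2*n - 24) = (n + 4)/(n - 6)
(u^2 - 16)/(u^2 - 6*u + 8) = (u + 4)/(u - 2)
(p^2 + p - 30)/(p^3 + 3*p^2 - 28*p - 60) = 1/(p + 2)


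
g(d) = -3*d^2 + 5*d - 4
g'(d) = 5 - 6*d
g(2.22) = -7.69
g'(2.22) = -8.32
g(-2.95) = -44.86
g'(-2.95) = 22.70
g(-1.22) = -14.57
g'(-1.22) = 12.32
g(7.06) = -118.23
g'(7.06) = -37.36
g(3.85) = -29.22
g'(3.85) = -18.10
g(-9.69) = -334.14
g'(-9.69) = 63.14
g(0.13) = -3.40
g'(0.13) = 4.22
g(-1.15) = -13.72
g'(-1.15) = 11.90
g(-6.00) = -142.00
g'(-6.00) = 41.00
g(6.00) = -82.00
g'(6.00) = -31.00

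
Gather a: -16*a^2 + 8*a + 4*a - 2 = -16*a^2 + 12*a - 2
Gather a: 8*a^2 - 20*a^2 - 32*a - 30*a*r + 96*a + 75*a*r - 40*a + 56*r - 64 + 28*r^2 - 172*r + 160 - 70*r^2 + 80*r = -12*a^2 + a*(45*r + 24) - 42*r^2 - 36*r + 96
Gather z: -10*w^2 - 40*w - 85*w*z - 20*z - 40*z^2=-10*w^2 - 40*w - 40*z^2 + z*(-85*w - 20)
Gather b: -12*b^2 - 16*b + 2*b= -12*b^2 - 14*b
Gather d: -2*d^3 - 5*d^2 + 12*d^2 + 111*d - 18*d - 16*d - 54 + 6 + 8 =-2*d^3 + 7*d^2 + 77*d - 40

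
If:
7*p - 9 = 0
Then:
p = 9/7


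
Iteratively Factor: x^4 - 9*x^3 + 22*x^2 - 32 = (x - 4)*(x^3 - 5*x^2 + 2*x + 8) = (x - 4)*(x - 2)*(x^2 - 3*x - 4) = (x - 4)*(x - 2)*(x + 1)*(x - 4)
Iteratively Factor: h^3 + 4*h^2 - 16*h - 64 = (h + 4)*(h^2 - 16) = (h - 4)*(h + 4)*(h + 4)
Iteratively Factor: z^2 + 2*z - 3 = (z + 3)*(z - 1)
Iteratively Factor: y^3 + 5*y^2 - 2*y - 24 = (y + 4)*(y^2 + y - 6) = (y - 2)*(y + 4)*(y + 3)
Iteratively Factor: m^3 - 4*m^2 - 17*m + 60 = (m - 5)*(m^2 + m - 12) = (m - 5)*(m - 3)*(m + 4)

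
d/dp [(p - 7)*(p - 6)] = 2*p - 13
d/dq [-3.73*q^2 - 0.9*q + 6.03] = -7.46*q - 0.9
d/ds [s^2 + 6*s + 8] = 2*s + 6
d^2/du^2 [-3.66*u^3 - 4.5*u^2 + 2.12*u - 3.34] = -21.96*u - 9.0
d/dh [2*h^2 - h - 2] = 4*h - 1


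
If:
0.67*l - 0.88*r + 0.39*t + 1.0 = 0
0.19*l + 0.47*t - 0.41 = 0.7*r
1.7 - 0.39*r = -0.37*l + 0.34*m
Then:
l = 0.465871438038436*t - 3.51491053677932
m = 2.94114723424161 - 0.408236853389467*t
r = 0.797879390324718*t - 1.53976143141153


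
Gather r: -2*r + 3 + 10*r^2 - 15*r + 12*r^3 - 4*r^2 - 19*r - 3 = 12*r^3 + 6*r^2 - 36*r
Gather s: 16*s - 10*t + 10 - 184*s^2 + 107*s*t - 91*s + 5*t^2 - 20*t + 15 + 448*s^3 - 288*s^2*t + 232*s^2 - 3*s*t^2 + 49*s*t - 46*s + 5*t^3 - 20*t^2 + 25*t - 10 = 448*s^3 + s^2*(48 - 288*t) + s*(-3*t^2 + 156*t - 121) + 5*t^3 - 15*t^2 - 5*t + 15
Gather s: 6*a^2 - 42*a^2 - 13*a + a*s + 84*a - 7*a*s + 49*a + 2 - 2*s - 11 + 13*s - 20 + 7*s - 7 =-36*a^2 + 120*a + s*(18 - 6*a) - 36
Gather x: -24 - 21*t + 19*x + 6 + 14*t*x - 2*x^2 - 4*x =-21*t - 2*x^2 + x*(14*t + 15) - 18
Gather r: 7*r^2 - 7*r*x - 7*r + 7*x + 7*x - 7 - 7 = 7*r^2 + r*(-7*x - 7) + 14*x - 14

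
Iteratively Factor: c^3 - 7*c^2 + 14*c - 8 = (c - 4)*(c^2 - 3*c + 2) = (c - 4)*(c - 2)*(c - 1)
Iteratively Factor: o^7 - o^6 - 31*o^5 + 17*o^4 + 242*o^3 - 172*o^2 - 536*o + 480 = (o + 4)*(o^6 - 5*o^5 - 11*o^4 + 61*o^3 - 2*o^2 - 164*o + 120) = (o - 2)*(o + 4)*(o^5 - 3*o^4 - 17*o^3 + 27*o^2 + 52*o - 60) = (o - 5)*(o - 2)*(o + 4)*(o^4 + 2*o^3 - 7*o^2 - 8*o + 12) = (o - 5)*(o - 2)^2*(o + 4)*(o^3 + 4*o^2 + o - 6) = (o - 5)*(o - 2)^2*(o + 2)*(o + 4)*(o^2 + 2*o - 3) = (o - 5)*(o - 2)^2*(o + 2)*(o + 3)*(o + 4)*(o - 1)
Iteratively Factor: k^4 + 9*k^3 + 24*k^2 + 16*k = (k + 4)*(k^3 + 5*k^2 + 4*k) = (k + 1)*(k + 4)*(k^2 + 4*k) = k*(k + 1)*(k + 4)*(k + 4)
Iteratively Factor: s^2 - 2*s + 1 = (s - 1)*(s - 1)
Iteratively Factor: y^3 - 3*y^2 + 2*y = (y - 2)*(y^2 - y) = y*(y - 2)*(y - 1)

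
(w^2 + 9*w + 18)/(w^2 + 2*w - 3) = (w + 6)/(w - 1)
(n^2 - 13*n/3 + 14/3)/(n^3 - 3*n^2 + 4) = (n - 7/3)/(n^2 - n - 2)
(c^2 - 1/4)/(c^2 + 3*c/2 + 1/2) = (c - 1/2)/(c + 1)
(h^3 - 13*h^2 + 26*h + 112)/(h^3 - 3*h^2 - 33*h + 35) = (h^2 - 6*h - 16)/(h^2 + 4*h - 5)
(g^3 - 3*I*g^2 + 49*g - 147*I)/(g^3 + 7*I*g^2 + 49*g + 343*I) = (g - 3*I)/(g + 7*I)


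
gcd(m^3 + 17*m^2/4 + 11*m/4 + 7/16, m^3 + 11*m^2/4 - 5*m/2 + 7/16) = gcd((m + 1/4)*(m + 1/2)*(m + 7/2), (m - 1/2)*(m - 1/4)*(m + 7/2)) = m + 7/2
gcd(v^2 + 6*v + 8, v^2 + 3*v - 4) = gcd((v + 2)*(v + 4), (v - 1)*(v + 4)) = v + 4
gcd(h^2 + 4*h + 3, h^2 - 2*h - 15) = h + 3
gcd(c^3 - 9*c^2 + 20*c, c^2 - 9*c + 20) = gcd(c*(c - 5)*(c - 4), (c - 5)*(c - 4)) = c^2 - 9*c + 20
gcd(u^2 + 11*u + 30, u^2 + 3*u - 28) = 1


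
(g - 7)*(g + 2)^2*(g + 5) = g^4 + 2*g^3 - 39*g^2 - 148*g - 140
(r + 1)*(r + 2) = r^2 + 3*r + 2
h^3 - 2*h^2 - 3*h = h*(h - 3)*(h + 1)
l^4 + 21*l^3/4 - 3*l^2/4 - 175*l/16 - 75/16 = (l - 3/2)*(l + 1/2)*(l + 5/4)*(l + 5)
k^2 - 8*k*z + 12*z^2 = (k - 6*z)*(k - 2*z)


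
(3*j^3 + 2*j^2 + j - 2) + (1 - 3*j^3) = 2*j^2 + j - 1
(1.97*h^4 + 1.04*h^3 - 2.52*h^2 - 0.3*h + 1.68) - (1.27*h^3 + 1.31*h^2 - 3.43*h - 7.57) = 1.97*h^4 - 0.23*h^3 - 3.83*h^2 + 3.13*h + 9.25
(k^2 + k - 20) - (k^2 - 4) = k - 16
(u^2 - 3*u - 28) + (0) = u^2 - 3*u - 28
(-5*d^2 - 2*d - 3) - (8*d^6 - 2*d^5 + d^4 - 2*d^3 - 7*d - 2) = -8*d^6 + 2*d^5 - d^4 + 2*d^3 - 5*d^2 + 5*d - 1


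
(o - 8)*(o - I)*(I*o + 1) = I*o^3 + 2*o^2 - 8*I*o^2 - 16*o - I*o + 8*I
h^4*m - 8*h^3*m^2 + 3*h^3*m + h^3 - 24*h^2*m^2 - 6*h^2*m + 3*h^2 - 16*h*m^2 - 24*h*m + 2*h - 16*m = (h + 1)*(h + 2)*(h - 8*m)*(h*m + 1)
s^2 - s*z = s*(s - z)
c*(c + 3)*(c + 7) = c^3 + 10*c^2 + 21*c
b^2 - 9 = (b - 3)*(b + 3)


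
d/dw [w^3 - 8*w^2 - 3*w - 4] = 3*w^2 - 16*w - 3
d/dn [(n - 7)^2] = 2*n - 14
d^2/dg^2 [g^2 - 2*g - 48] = 2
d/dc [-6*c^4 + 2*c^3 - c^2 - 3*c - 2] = -24*c^3 + 6*c^2 - 2*c - 3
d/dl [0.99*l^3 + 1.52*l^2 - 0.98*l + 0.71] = 2.97*l^2 + 3.04*l - 0.98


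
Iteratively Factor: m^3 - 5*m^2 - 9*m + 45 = (m - 3)*(m^2 - 2*m - 15) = (m - 5)*(m - 3)*(m + 3)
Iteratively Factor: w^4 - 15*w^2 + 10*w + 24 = (w + 4)*(w^3 - 4*w^2 + w + 6) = (w - 3)*(w + 4)*(w^2 - w - 2) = (w - 3)*(w + 1)*(w + 4)*(w - 2)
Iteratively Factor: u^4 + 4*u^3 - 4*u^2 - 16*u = (u)*(u^3 + 4*u^2 - 4*u - 16) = u*(u - 2)*(u^2 + 6*u + 8) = u*(u - 2)*(u + 2)*(u + 4)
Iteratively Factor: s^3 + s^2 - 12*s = (s)*(s^2 + s - 12) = s*(s - 3)*(s + 4)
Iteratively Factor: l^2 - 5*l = (l - 5)*(l)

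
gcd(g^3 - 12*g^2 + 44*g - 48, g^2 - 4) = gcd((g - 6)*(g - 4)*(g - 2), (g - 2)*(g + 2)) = g - 2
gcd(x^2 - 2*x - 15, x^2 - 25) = x - 5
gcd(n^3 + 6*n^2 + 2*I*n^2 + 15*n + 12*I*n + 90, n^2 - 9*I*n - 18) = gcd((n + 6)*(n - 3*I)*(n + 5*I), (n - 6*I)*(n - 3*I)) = n - 3*I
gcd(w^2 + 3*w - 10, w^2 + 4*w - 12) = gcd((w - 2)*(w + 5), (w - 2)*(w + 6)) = w - 2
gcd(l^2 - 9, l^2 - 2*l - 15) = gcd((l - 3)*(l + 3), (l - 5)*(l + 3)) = l + 3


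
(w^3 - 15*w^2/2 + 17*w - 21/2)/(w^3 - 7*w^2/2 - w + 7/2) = (w - 3)/(w + 1)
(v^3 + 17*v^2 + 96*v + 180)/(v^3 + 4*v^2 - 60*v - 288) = (v + 5)/(v - 8)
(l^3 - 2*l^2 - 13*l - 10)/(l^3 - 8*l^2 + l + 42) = (l^2 - 4*l - 5)/(l^2 - 10*l + 21)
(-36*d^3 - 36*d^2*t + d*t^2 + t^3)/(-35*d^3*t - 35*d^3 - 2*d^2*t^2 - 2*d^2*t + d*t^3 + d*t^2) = (36*d^3 + 36*d^2*t - d*t^2 - t^3)/(d*(35*d^2*t + 35*d^2 + 2*d*t^2 + 2*d*t - t^3 - t^2))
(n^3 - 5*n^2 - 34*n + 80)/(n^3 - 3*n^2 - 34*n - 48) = (n^2 + 3*n - 10)/(n^2 + 5*n + 6)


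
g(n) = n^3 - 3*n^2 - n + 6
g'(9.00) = 188.00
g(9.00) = 483.00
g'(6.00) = 71.00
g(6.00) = 108.00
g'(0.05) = -1.29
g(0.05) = 5.94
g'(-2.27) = 28.08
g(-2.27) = -18.89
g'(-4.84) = 98.32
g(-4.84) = -172.82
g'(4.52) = 33.17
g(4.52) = 32.53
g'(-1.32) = 12.15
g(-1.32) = -0.21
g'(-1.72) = 18.20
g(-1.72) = -6.24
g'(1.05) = -3.99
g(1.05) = 2.80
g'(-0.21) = 0.39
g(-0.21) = 6.07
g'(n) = 3*n^2 - 6*n - 1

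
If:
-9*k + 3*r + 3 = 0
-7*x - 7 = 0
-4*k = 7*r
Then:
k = 7/25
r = -4/25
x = -1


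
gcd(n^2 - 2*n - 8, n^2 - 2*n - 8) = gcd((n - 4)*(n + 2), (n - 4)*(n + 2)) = n^2 - 2*n - 8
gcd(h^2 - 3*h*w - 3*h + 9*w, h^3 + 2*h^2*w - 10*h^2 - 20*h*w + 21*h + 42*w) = h - 3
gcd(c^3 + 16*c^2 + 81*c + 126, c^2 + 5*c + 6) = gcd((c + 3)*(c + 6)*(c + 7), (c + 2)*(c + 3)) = c + 3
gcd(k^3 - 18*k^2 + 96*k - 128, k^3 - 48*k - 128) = k - 8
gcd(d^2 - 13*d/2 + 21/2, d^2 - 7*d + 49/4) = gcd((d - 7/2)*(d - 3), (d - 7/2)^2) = d - 7/2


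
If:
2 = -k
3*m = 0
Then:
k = -2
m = 0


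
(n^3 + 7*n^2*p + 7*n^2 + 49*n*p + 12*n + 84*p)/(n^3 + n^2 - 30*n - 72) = (n + 7*p)/(n - 6)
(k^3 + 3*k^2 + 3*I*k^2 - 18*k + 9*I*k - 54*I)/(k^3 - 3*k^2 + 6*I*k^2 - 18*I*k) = (k^2 + 3*k*(2 + I) + 18*I)/(k*(k + 6*I))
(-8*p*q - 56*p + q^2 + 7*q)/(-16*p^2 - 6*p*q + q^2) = (q + 7)/(2*p + q)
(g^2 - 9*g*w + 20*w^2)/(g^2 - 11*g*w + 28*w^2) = (-g + 5*w)/(-g + 7*w)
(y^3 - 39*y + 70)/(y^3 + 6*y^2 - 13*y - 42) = (y^2 - 7*y + 10)/(y^2 - y - 6)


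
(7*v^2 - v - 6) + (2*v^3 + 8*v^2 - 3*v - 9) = 2*v^3 + 15*v^2 - 4*v - 15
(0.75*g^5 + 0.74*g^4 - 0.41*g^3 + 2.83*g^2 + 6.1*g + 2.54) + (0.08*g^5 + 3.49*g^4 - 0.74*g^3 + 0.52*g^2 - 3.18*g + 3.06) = 0.83*g^5 + 4.23*g^4 - 1.15*g^3 + 3.35*g^2 + 2.92*g + 5.6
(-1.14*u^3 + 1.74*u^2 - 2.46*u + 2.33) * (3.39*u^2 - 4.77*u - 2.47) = -3.8646*u^5 + 11.3364*u^4 - 13.8234*u^3 + 15.3351*u^2 - 5.0379*u - 5.7551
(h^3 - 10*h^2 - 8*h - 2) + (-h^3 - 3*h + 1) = -10*h^2 - 11*h - 1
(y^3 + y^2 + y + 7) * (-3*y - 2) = -3*y^4 - 5*y^3 - 5*y^2 - 23*y - 14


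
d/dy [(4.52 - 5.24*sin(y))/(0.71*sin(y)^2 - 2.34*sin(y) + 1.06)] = (3.7204*sin(y)^2 - 6.4184*sin(y) + 5.0224)*cos(y)/(0.5041*sin(y)^4 - 3.3228*sin(y)^3 + 6.9808*sin(y)^2 - 4.9608*sin(y) + 1.1236)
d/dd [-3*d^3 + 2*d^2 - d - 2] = -9*d^2 + 4*d - 1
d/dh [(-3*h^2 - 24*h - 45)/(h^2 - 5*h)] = 3*(13*h^2 + 30*h - 75)/(h^2*(h^2 - 10*h + 25))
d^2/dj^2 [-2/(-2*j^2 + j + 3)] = 4*(4*j^2 - 2*j - (4*j - 1)^2 - 6)/(-2*j^2 + j + 3)^3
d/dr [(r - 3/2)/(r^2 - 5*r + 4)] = (-r^2 + 3*r - 7/2)/(r^4 - 10*r^3 + 33*r^2 - 40*r + 16)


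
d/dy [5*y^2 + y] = 10*y + 1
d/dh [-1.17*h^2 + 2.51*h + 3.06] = 2.51 - 2.34*h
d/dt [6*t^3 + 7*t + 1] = 18*t^2 + 7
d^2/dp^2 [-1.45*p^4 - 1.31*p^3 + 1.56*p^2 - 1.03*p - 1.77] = -17.4*p^2 - 7.86*p + 3.12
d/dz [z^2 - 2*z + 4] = 2*z - 2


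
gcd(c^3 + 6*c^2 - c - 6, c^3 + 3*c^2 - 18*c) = c + 6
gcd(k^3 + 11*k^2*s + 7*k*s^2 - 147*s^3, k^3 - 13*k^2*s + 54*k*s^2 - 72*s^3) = -k + 3*s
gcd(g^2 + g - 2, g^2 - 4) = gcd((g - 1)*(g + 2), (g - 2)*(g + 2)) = g + 2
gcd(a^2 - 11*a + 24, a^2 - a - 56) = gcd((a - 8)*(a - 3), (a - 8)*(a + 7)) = a - 8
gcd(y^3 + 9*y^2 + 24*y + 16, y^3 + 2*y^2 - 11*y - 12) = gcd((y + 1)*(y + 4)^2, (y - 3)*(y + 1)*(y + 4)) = y^2 + 5*y + 4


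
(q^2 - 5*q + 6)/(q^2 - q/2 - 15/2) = 2*(q - 2)/(2*q + 5)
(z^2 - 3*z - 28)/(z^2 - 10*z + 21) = (z + 4)/(z - 3)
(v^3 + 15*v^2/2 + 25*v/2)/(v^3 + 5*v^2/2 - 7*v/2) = (2*v^2 + 15*v + 25)/(2*v^2 + 5*v - 7)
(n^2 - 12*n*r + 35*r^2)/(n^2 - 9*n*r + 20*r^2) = (-n + 7*r)/(-n + 4*r)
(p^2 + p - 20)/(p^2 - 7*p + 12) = (p + 5)/(p - 3)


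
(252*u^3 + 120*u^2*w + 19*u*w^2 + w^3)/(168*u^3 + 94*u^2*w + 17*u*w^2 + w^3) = (6*u + w)/(4*u + w)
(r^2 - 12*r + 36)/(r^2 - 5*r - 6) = (r - 6)/(r + 1)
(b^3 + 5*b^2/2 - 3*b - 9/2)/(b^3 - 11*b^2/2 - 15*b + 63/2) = (b + 1)/(b - 7)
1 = 1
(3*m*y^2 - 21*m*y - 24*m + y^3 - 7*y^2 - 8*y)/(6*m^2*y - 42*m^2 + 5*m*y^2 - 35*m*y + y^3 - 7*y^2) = (y^2 - 7*y - 8)/(2*m*y - 14*m + y^2 - 7*y)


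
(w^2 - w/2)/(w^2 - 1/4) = 2*w/(2*w + 1)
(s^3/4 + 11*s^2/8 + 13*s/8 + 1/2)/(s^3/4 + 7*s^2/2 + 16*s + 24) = (2*s^2 + 3*s + 1)/(2*(s^2 + 10*s + 24))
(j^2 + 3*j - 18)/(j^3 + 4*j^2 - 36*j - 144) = (j - 3)/(j^2 - 2*j - 24)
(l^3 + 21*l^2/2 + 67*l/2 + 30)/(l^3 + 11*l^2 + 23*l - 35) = (l^2 + 11*l/2 + 6)/(l^2 + 6*l - 7)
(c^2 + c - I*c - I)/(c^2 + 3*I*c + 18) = (c^2 + c - I*c - I)/(c^2 + 3*I*c + 18)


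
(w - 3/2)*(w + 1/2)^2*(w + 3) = w^4 + 5*w^3/2 - 11*w^2/4 - 33*w/8 - 9/8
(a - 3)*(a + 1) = a^2 - 2*a - 3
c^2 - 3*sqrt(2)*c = c*(c - 3*sqrt(2))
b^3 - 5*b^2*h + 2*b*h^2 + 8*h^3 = (b - 4*h)*(b - 2*h)*(b + h)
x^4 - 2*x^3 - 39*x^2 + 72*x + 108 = (x - 6)*(x - 3)*(x + 1)*(x + 6)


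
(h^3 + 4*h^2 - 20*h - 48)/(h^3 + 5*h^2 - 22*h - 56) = (h + 6)/(h + 7)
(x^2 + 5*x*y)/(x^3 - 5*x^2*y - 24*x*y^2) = (x + 5*y)/(x^2 - 5*x*y - 24*y^2)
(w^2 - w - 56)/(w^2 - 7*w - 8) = (w + 7)/(w + 1)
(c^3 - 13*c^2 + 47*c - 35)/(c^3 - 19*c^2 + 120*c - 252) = (c^2 - 6*c + 5)/(c^2 - 12*c + 36)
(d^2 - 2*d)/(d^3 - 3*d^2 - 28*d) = (2 - d)/(-d^2 + 3*d + 28)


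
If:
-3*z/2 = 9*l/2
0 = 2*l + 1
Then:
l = -1/2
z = 3/2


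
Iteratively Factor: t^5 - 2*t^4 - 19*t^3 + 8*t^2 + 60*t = (t - 5)*(t^4 + 3*t^3 - 4*t^2 - 12*t) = (t - 5)*(t + 2)*(t^3 + t^2 - 6*t) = t*(t - 5)*(t + 2)*(t^2 + t - 6) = t*(t - 5)*(t - 2)*(t + 2)*(t + 3)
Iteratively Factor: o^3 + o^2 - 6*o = (o - 2)*(o^2 + 3*o) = o*(o - 2)*(o + 3)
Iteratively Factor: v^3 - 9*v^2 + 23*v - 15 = (v - 5)*(v^2 - 4*v + 3) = (v - 5)*(v - 3)*(v - 1)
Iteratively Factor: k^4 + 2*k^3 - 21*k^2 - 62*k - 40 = (k - 5)*(k^3 + 7*k^2 + 14*k + 8) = (k - 5)*(k + 4)*(k^2 + 3*k + 2) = (k - 5)*(k + 1)*(k + 4)*(k + 2)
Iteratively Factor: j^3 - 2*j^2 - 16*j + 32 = (j + 4)*(j^2 - 6*j + 8) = (j - 4)*(j + 4)*(j - 2)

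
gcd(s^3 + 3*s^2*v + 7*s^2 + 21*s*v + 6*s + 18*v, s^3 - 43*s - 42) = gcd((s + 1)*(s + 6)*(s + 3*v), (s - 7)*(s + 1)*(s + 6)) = s^2 + 7*s + 6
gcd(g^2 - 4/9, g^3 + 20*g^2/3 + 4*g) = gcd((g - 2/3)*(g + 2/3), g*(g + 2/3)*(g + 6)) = g + 2/3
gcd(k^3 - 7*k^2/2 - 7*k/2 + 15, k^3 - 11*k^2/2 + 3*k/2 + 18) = k - 3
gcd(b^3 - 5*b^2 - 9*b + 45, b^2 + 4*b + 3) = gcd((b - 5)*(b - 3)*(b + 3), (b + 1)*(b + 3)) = b + 3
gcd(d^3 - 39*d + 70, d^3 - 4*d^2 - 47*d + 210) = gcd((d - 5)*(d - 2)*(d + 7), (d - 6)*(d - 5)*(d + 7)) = d^2 + 2*d - 35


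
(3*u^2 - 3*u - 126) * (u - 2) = 3*u^3 - 9*u^2 - 120*u + 252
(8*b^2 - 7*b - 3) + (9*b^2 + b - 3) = 17*b^2 - 6*b - 6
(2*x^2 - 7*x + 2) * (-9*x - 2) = -18*x^3 + 59*x^2 - 4*x - 4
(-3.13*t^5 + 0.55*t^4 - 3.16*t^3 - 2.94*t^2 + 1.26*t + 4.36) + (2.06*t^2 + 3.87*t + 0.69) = -3.13*t^5 + 0.55*t^4 - 3.16*t^3 - 0.88*t^2 + 5.13*t + 5.05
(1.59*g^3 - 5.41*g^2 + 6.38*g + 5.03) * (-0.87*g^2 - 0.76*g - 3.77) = -1.3833*g^5 + 3.4983*g^4 - 7.4333*g^3 + 11.1708*g^2 - 27.8754*g - 18.9631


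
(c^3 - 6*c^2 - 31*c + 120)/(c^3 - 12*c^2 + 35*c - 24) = (c + 5)/(c - 1)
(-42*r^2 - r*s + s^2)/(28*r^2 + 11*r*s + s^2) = (-42*r^2 - r*s + s^2)/(28*r^2 + 11*r*s + s^2)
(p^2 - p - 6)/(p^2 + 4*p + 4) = (p - 3)/(p + 2)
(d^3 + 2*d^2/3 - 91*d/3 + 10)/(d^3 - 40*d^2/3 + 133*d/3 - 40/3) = (d + 6)/(d - 8)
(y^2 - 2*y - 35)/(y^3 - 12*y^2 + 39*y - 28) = (y + 5)/(y^2 - 5*y + 4)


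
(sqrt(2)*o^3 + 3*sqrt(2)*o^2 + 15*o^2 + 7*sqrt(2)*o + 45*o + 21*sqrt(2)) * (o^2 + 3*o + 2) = sqrt(2)*o^5 + 6*sqrt(2)*o^4 + 15*o^4 + 18*sqrt(2)*o^3 + 90*o^3 + 48*sqrt(2)*o^2 + 165*o^2 + 90*o + 77*sqrt(2)*o + 42*sqrt(2)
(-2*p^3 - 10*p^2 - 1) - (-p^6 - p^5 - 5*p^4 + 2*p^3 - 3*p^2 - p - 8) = p^6 + p^5 + 5*p^4 - 4*p^3 - 7*p^2 + p + 7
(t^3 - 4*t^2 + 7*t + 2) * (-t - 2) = -t^4 + 2*t^3 + t^2 - 16*t - 4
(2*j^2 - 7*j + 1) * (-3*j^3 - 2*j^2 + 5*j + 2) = -6*j^5 + 17*j^4 + 21*j^3 - 33*j^2 - 9*j + 2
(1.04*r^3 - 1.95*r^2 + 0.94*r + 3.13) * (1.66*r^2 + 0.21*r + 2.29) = 1.7264*r^5 - 3.0186*r^4 + 3.5325*r^3 + 0.9277*r^2 + 2.8099*r + 7.1677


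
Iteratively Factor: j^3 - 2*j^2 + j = (j - 1)*(j^2 - j) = (j - 1)^2*(j)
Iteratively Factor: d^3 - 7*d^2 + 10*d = (d - 5)*(d^2 - 2*d) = (d - 5)*(d - 2)*(d)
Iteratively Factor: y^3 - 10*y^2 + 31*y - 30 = (y - 5)*(y^2 - 5*y + 6) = (y - 5)*(y - 3)*(y - 2)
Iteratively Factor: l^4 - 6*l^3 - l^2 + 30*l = (l - 3)*(l^3 - 3*l^2 - 10*l) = (l - 5)*(l - 3)*(l^2 + 2*l) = (l - 5)*(l - 3)*(l + 2)*(l)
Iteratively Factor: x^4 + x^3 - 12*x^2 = (x - 3)*(x^3 + 4*x^2) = x*(x - 3)*(x^2 + 4*x) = x*(x - 3)*(x + 4)*(x)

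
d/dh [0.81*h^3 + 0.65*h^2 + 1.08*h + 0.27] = 2.43*h^2 + 1.3*h + 1.08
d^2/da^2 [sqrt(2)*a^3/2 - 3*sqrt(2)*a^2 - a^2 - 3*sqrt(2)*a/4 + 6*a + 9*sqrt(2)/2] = 3*sqrt(2)*a - 6*sqrt(2) - 2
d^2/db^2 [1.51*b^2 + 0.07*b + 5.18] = 3.02000000000000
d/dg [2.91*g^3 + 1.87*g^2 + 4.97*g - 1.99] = 8.73*g^2 + 3.74*g + 4.97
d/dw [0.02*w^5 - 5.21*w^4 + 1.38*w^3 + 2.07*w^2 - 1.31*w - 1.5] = 0.1*w^4 - 20.84*w^3 + 4.14*w^2 + 4.14*w - 1.31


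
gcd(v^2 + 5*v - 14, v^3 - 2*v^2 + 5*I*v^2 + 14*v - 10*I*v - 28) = v - 2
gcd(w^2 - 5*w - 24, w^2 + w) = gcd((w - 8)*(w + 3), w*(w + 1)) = 1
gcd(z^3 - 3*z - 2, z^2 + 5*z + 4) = z + 1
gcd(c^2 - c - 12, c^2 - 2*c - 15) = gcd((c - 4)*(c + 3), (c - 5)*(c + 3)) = c + 3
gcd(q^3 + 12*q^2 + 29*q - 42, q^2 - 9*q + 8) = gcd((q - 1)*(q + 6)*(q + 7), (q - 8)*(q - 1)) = q - 1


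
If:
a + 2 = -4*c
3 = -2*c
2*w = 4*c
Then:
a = 4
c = -3/2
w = -3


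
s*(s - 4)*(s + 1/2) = s^3 - 7*s^2/2 - 2*s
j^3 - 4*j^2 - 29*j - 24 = (j - 8)*(j + 1)*(j + 3)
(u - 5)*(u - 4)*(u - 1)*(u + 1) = u^4 - 9*u^3 + 19*u^2 + 9*u - 20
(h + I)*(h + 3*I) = h^2 + 4*I*h - 3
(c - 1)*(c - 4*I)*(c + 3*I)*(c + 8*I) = c^4 - c^3 + 7*I*c^3 + 20*c^2 - 7*I*c^2 - 20*c + 96*I*c - 96*I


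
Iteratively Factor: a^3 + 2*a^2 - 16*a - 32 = (a + 2)*(a^2 - 16) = (a - 4)*(a + 2)*(a + 4)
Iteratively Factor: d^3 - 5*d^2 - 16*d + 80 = (d - 5)*(d^2 - 16) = (d - 5)*(d + 4)*(d - 4)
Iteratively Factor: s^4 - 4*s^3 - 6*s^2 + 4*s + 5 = (s + 1)*(s^3 - 5*s^2 - s + 5) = (s - 1)*(s + 1)*(s^2 - 4*s - 5) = (s - 1)*(s + 1)^2*(s - 5)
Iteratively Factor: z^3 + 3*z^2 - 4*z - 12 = (z - 2)*(z^2 + 5*z + 6) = (z - 2)*(z + 3)*(z + 2)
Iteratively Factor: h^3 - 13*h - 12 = (h + 1)*(h^2 - h - 12) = (h + 1)*(h + 3)*(h - 4)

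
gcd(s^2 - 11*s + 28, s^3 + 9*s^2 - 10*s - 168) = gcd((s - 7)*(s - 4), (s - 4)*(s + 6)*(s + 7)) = s - 4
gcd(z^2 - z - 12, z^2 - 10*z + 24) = z - 4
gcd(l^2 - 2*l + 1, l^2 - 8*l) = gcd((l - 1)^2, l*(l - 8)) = 1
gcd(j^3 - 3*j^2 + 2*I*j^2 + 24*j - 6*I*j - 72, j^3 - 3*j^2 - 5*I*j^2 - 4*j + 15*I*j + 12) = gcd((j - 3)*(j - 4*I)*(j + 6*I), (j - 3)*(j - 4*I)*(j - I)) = j^2 + j*(-3 - 4*I) + 12*I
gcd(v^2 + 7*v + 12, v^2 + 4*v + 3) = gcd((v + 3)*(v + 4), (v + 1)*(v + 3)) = v + 3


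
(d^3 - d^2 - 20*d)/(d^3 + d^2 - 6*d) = (d^2 - d - 20)/(d^2 + d - 6)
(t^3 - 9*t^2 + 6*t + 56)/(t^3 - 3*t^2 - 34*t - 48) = (t^2 - 11*t + 28)/(t^2 - 5*t - 24)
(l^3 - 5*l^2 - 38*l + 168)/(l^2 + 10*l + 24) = (l^2 - 11*l + 28)/(l + 4)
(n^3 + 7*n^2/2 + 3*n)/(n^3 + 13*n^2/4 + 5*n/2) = 2*(2*n + 3)/(4*n + 5)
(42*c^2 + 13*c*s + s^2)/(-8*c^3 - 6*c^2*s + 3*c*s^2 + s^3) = (42*c^2 + 13*c*s + s^2)/(-8*c^3 - 6*c^2*s + 3*c*s^2 + s^3)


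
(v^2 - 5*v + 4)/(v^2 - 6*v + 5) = (v - 4)/(v - 5)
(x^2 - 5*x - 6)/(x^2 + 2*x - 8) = (x^2 - 5*x - 6)/(x^2 + 2*x - 8)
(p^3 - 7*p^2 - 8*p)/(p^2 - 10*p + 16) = p*(p + 1)/(p - 2)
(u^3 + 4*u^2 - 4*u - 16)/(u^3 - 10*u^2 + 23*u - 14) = (u^2 + 6*u + 8)/(u^2 - 8*u + 7)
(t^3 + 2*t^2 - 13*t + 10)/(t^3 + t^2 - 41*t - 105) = (t^2 - 3*t + 2)/(t^2 - 4*t - 21)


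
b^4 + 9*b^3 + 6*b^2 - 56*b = b*(b - 2)*(b + 4)*(b + 7)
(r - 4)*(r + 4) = r^2 - 16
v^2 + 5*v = v*(v + 5)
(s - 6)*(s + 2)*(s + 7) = s^3 + 3*s^2 - 40*s - 84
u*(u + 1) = u^2 + u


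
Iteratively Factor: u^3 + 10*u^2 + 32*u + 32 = (u + 2)*(u^2 + 8*u + 16) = (u + 2)*(u + 4)*(u + 4)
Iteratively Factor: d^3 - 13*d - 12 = (d + 1)*(d^2 - d - 12) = (d + 1)*(d + 3)*(d - 4)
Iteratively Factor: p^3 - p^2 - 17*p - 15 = (p + 1)*(p^2 - 2*p - 15) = (p + 1)*(p + 3)*(p - 5)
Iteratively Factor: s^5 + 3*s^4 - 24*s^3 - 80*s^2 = (s + 4)*(s^4 - s^3 - 20*s^2) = (s + 4)^2*(s^3 - 5*s^2) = (s - 5)*(s + 4)^2*(s^2) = s*(s - 5)*(s + 4)^2*(s)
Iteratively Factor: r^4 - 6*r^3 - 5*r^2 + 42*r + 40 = (r - 5)*(r^3 - r^2 - 10*r - 8) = (r - 5)*(r + 2)*(r^2 - 3*r - 4) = (r - 5)*(r + 1)*(r + 2)*(r - 4)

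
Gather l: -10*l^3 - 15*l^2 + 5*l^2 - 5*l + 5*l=-10*l^3 - 10*l^2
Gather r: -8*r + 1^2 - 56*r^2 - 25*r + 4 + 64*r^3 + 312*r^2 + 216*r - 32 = 64*r^3 + 256*r^2 + 183*r - 27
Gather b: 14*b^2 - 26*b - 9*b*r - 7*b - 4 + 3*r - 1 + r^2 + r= 14*b^2 + b*(-9*r - 33) + r^2 + 4*r - 5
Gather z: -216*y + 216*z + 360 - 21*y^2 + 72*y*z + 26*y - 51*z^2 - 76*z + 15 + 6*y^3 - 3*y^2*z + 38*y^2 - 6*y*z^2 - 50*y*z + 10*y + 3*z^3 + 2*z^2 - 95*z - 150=6*y^3 + 17*y^2 - 180*y + 3*z^3 + z^2*(-6*y - 49) + z*(-3*y^2 + 22*y + 45) + 225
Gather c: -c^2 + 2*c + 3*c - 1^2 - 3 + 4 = -c^2 + 5*c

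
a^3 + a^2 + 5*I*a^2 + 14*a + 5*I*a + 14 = (a + 1)*(a - 2*I)*(a + 7*I)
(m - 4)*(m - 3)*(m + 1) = m^3 - 6*m^2 + 5*m + 12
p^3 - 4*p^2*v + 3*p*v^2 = p*(p - 3*v)*(p - v)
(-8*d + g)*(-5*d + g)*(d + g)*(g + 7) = 40*d^3*g + 280*d^3 + 27*d^2*g^2 + 189*d^2*g - 12*d*g^3 - 84*d*g^2 + g^4 + 7*g^3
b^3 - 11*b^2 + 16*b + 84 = (b - 7)*(b - 6)*(b + 2)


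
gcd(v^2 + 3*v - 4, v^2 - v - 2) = 1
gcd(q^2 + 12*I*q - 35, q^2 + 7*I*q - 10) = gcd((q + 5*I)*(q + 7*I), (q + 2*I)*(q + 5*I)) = q + 5*I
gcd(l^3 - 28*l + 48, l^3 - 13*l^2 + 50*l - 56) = l^2 - 6*l + 8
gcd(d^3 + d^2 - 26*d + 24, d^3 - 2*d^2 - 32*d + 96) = d^2 + 2*d - 24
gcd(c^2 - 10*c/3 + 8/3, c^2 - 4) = c - 2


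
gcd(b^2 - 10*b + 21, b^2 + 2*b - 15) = b - 3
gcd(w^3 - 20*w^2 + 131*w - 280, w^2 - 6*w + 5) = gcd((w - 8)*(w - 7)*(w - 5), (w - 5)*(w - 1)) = w - 5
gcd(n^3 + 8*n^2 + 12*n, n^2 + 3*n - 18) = n + 6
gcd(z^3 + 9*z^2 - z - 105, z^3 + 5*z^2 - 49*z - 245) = z^2 + 12*z + 35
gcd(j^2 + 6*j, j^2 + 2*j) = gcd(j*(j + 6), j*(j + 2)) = j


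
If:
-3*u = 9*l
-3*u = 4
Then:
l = 4/9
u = -4/3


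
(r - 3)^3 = r^3 - 9*r^2 + 27*r - 27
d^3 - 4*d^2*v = d^2*(d - 4*v)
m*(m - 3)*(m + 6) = m^3 + 3*m^2 - 18*m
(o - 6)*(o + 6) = o^2 - 36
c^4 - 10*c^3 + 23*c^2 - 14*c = c*(c - 7)*(c - 2)*(c - 1)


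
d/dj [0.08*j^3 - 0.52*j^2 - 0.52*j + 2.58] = 0.24*j^2 - 1.04*j - 0.52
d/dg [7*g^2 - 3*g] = 14*g - 3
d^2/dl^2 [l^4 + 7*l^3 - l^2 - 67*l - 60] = 12*l^2 + 42*l - 2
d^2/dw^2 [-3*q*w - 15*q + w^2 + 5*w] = 2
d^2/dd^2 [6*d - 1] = 0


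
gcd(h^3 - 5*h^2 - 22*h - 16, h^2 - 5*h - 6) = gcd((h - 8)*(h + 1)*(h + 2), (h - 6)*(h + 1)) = h + 1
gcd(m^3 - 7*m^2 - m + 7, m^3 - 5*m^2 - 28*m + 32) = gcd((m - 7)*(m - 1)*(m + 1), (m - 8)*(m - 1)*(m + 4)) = m - 1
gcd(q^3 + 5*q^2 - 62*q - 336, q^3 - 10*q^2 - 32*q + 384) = q^2 - 2*q - 48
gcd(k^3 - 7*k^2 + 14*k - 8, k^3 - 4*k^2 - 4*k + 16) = k^2 - 6*k + 8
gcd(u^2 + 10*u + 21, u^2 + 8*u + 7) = u + 7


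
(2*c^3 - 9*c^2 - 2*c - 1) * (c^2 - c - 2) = 2*c^5 - 11*c^4 + 3*c^3 + 19*c^2 + 5*c + 2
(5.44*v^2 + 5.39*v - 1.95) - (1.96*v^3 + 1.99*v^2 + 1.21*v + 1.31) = -1.96*v^3 + 3.45*v^2 + 4.18*v - 3.26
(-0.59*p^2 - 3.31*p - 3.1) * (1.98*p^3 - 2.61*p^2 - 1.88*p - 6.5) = -1.1682*p^5 - 5.0139*p^4 + 3.6103*p^3 + 18.1488*p^2 + 27.343*p + 20.15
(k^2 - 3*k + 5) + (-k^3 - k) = -k^3 + k^2 - 4*k + 5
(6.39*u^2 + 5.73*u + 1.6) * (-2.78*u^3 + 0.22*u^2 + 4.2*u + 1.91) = -17.7642*u^5 - 14.5236*u^4 + 23.6506*u^3 + 36.6229*u^2 + 17.6643*u + 3.056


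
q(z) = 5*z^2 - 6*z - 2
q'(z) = 10*z - 6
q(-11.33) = 707.82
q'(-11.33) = -119.30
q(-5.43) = 178.00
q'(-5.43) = -60.30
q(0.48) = -3.73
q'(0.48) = -1.20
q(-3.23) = 69.54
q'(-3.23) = -38.30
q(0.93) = -3.26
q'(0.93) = 3.30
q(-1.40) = 16.20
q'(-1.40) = -20.00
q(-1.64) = 21.29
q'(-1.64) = -22.40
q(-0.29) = 0.16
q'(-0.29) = -8.90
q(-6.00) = 214.00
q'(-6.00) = -66.00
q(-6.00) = 214.00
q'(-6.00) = -66.00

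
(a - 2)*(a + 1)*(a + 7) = a^3 + 6*a^2 - 9*a - 14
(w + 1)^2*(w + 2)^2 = w^4 + 6*w^3 + 13*w^2 + 12*w + 4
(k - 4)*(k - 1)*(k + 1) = k^3 - 4*k^2 - k + 4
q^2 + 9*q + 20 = (q + 4)*(q + 5)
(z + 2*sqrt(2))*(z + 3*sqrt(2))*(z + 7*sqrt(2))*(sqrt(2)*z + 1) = sqrt(2)*z^4 + 25*z^3 + 94*sqrt(2)*z^2 + 250*z + 84*sqrt(2)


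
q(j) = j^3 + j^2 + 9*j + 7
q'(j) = 3*j^2 + 2*j + 9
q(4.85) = 188.26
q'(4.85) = 89.27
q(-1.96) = -14.33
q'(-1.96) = 16.60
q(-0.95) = -1.50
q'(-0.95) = 9.81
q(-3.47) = -53.97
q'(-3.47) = 38.18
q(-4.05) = -79.48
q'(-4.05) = 50.11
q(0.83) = 15.73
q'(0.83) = 12.73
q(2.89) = 65.50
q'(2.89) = 39.84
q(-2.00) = -15.00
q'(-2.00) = 17.00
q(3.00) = 70.00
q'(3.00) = 42.00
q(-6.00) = -227.00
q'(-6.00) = 105.00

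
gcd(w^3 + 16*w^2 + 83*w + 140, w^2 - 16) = w + 4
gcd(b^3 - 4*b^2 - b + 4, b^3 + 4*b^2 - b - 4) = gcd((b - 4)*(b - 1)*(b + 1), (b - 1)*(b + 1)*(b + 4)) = b^2 - 1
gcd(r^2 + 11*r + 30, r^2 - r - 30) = r + 5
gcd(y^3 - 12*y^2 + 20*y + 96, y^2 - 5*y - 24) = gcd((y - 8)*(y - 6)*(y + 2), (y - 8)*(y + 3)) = y - 8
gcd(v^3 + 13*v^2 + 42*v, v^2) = v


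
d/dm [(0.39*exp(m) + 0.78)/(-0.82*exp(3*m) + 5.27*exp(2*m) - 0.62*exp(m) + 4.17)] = (0.6396*exp(3*m) - 0.1365*exp(2*m) - 8.2212*exp(m) + 2.1099)*exp(m)/(0.6724*exp(6*m) - 8.6428*exp(5*m) + 28.7897*exp(4*m) - 13.3736*exp(3*m) + 44.3362*exp(2*m) - 5.1708*exp(m) + 17.3889)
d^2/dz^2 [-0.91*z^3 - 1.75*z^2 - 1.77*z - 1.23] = -5.46*z - 3.5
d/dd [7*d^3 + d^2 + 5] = d*(21*d + 2)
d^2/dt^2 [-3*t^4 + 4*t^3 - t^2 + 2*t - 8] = -36*t^2 + 24*t - 2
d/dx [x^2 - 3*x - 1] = 2*x - 3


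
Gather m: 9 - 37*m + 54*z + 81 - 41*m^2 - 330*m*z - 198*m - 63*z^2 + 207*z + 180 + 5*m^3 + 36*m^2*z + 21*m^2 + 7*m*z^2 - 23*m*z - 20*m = 5*m^3 + m^2*(36*z - 20) + m*(7*z^2 - 353*z - 255) - 63*z^2 + 261*z + 270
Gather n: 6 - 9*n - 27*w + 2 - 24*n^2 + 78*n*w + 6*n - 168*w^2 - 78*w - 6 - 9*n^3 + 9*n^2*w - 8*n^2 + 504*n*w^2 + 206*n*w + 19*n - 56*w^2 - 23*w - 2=-9*n^3 + n^2*(9*w - 32) + n*(504*w^2 + 284*w + 16) - 224*w^2 - 128*w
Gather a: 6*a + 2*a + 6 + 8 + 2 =8*a + 16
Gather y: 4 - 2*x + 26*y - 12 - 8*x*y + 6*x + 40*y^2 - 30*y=4*x + 40*y^2 + y*(-8*x - 4) - 8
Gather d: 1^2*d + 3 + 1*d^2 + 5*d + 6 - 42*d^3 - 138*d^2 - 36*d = -42*d^3 - 137*d^2 - 30*d + 9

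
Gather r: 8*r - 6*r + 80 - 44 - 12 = 2*r + 24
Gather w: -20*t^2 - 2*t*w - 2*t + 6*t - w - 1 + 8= -20*t^2 + 4*t + w*(-2*t - 1) + 7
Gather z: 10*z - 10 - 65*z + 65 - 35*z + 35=90 - 90*z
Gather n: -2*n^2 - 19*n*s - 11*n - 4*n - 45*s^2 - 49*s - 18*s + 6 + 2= -2*n^2 + n*(-19*s - 15) - 45*s^2 - 67*s + 8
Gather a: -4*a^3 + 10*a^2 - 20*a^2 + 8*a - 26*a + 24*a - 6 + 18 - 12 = -4*a^3 - 10*a^2 + 6*a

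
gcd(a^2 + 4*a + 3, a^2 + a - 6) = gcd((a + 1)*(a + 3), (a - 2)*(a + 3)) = a + 3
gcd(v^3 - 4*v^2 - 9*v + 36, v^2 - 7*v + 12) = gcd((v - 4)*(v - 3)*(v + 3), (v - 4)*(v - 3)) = v^2 - 7*v + 12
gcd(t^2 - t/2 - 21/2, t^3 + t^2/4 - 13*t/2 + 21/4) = t + 3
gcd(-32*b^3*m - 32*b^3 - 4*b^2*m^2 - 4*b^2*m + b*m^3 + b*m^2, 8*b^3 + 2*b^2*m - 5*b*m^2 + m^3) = 1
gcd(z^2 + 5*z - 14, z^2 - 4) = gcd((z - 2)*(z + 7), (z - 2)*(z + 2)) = z - 2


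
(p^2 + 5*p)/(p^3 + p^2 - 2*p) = (p + 5)/(p^2 + p - 2)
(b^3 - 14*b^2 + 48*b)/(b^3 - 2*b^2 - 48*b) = (b - 6)/(b + 6)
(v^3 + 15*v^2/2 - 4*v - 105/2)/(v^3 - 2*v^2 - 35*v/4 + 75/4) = 2*(v + 7)/(2*v - 5)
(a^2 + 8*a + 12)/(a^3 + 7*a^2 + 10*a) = (a + 6)/(a*(a + 5))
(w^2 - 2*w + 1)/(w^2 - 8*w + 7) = (w - 1)/(w - 7)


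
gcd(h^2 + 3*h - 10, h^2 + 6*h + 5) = h + 5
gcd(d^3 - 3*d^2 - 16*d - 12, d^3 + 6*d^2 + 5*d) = d + 1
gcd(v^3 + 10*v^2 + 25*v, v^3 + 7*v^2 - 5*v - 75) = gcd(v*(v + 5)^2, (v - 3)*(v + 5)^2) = v^2 + 10*v + 25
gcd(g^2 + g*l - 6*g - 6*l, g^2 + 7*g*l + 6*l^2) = g + l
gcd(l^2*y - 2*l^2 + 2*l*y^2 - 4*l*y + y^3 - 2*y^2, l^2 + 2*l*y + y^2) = l^2 + 2*l*y + y^2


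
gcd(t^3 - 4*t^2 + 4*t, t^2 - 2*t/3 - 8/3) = t - 2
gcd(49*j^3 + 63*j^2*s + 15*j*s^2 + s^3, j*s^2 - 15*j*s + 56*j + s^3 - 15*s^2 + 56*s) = j + s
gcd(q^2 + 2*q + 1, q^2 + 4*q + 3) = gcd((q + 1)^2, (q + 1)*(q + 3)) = q + 1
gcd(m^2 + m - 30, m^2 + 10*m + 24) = m + 6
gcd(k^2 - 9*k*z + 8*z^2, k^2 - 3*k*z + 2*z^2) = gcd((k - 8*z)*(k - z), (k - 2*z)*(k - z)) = -k + z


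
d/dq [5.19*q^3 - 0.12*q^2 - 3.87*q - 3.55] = 15.57*q^2 - 0.24*q - 3.87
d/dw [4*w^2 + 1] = 8*w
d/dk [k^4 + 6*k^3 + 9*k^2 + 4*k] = 4*k^3 + 18*k^2 + 18*k + 4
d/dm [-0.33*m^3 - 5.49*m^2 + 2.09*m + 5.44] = -0.99*m^2 - 10.98*m + 2.09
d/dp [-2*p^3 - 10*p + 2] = -6*p^2 - 10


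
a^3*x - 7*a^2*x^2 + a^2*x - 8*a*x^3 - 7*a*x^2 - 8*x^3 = (a - 8*x)*(a + x)*(a*x + x)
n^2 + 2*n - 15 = (n - 3)*(n + 5)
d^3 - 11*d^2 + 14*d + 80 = (d - 8)*(d - 5)*(d + 2)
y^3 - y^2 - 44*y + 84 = (y - 6)*(y - 2)*(y + 7)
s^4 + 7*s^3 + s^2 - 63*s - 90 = (s - 3)*(s + 2)*(s + 3)*(s + 5)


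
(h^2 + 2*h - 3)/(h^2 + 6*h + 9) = (h - 1)/(h + 3)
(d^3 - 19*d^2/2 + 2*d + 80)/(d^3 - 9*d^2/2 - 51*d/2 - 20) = (d - 4)/(d + 1)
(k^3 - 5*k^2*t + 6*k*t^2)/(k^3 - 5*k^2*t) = (k^2 - 5*k*t + 6*t^2)/(k*(k - 5*t))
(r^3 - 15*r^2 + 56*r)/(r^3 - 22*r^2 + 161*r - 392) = r/(r - 7)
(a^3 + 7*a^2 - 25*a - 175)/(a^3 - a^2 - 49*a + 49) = (a^2 - 25)/(a^2 - 8*a + 7)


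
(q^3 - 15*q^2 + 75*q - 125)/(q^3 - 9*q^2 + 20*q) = (q^2 - 10*q + 25)/(q*(q - 4))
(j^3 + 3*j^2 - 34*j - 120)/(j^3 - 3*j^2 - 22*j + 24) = (j + 5)/(j - 1)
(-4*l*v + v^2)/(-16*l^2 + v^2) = v/(4*l + v)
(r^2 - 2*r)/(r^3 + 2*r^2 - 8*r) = 1/(r + 4)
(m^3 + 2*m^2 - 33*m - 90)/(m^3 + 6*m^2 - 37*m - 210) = (m + 3)/(m + 7)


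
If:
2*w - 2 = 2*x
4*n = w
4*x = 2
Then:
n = 3/8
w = 3/2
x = 1/2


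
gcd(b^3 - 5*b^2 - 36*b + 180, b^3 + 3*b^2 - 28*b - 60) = b^2 + b - 30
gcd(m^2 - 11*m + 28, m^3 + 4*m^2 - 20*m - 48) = m - 4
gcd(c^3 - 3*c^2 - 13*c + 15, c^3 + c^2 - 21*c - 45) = c^2 - 2*c - 15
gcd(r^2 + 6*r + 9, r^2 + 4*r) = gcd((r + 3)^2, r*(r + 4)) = 1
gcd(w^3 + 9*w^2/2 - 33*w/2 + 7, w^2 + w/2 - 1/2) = w - 1/2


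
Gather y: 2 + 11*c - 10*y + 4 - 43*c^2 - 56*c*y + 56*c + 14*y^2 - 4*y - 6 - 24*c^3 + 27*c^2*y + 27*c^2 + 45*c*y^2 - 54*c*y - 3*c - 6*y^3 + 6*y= -24*c^3 - 16*c^2 + 64*c - 6*y^3 + y^2*(45*c + 14) + y*(27*c^2 - 110*c - 8)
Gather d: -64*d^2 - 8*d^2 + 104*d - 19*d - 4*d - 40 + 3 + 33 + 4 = -72*d^2 + 81*d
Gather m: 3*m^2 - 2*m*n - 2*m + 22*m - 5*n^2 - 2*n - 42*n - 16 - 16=3*m^2 + m*(20 - 2*n) - 5*n^2 - 44*n - 32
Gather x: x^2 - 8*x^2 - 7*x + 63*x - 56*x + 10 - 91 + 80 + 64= 63 - 7*x^2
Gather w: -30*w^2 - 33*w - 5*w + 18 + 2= -30*w^2 - 38*w + 20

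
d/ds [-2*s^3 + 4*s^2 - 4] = 2*s*(4 - 3*s)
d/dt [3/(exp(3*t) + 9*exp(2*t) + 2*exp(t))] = 3*(-3*exp(2*t) - 18*exp(t) - 2)*exp(-t)/(exp(2*t) + 9*exp(t) + 2)^2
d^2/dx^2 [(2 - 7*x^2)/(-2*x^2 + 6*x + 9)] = 6*(28*x^3 + 118*x^2 + 24*x + 153)/(8*x^6 - 72*x^5 + 108*x^4 + 432*x^3 - 486*x^2 - 1458*x - 729)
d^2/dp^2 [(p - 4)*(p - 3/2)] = 2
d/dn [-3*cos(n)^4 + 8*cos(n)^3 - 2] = 12*(cos(n) - 2)*sin(n)*cos(n)^2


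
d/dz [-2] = 0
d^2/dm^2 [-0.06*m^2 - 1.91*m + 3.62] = -0.120000000000000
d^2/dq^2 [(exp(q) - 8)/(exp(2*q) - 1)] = (8*(exp(q) - 8)*exp(3*q) - 8*(exp(q) - 4)*(exp(2*q) - 1)*exp(q) + (exp(2*q) - 1)^2)*exp(q)/(exp(2*q) - 1)^3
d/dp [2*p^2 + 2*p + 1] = 4*p + 2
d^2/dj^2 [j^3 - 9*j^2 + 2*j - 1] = 6*j - 18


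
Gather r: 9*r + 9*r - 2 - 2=18*r - 4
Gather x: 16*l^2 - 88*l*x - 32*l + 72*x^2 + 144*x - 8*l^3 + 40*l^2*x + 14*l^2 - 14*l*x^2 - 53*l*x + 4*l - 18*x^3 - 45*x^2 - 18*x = -8*l^3 + 30*l^2 - 28*l - 18*x^3 + x^2*(27 - 14*l) + x*(40*l^2 - 141*l + 126)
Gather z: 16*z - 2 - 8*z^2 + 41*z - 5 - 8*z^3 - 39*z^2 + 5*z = -8*z^3 - 47*z^2 + 62*z - 7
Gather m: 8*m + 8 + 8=8*m + 16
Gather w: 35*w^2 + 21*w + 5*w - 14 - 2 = 35*w^2 + 26*w - 16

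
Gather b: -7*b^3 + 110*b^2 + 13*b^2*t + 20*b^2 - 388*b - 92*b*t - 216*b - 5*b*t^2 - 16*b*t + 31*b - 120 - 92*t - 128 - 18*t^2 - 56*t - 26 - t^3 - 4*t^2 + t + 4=-7*b^3 + b^2*(13*t + 130) + b*(-5*t^2 - 108*t - 573) - t^3 - 22*t^2 - 147*t - 270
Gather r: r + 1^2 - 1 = r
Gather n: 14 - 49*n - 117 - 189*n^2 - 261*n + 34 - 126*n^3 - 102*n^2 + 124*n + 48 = -126*n^3 - 291*n^2 - 186*n - 21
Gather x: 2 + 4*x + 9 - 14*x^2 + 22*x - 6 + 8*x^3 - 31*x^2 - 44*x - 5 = 8*x^3 - 45*x^2 - 18*x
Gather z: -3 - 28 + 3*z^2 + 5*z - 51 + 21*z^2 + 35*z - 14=24*z^2 + 40*z - 96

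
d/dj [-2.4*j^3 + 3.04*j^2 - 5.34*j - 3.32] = -7.2*j^2 + 6.08*j - 5.34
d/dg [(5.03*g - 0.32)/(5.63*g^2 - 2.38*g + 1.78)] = (-28.3189*g^2 + 3.6032*g + 8.1918)/(31.6969*g^4 - 26.7988*g^3 + 25.7072*g^2 - 8.4728*g + 3.1684)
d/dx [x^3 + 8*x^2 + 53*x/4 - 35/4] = 3*x^2 + 16*x + 53/4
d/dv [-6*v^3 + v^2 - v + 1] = -18*v^2 + 2*v - 1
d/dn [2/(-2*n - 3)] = 4/(2*n + 3)^2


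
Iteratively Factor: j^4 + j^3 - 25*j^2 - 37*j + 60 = (j + 3)*(j^3 - 2*j^2 - 19*j + 20) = (j + 3)*(j + 4)*(j^2 - 6*j + 5) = (j - 5)*(j + 3)*(j + 4)*(j - 1)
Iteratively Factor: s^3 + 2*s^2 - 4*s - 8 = (s + 2)*(s^2 - 4) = (s - 2)*(s + 2)*(s + 2)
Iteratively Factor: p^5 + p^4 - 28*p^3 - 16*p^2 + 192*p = (p + 4)*(p^4 - 3*p^3 - 16*p^2 + 48*p) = (p - 3)*(p + 4)*(p^3 - 16*p) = (p - 3)*(p + 4)^2*(p^2 - 4*p) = (p - 4)*(p - 3)*(p + 4)^2*(p)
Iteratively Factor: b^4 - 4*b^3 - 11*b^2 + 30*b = (b + 3)*(b^3 - 7*b^2 + 10*b) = (b - 5)*(b + 3)*(b^2 - 2*b) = (b - 5)*(b - 2)*(b + 3)*(b)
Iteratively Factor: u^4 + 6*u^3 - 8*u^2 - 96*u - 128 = (u + 4)*(u^3 + 2*u^2 - 16*u - 32) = (u + 4)^2*(u^2 - 2*u - 8) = (u + 2)*(u + 4)^2*(u - 4)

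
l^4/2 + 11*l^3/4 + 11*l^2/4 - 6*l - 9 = (l/2 + 1)*(l - 3/2)*(l + 2)*(l + 3)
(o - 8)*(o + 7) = o^2 - o - 56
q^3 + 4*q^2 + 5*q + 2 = (q + 1)^2*(q + 2)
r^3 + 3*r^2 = r^2*(r + 3)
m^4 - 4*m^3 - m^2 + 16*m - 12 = (m - 3)*(m - 2)*(m - 1)*(m + 2)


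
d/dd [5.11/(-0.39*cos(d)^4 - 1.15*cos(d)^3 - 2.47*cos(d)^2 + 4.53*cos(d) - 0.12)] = (-7.9716*cos(d)^3 - 17.6295*cos(d)^2 - 25.2434*cos(d) + 23.1483)*sin(d)/(0.39*cos(d)^4 + 1.15*cos(d)^3 + 2.47*cos(d)^2 - 4.53*cos(d) + 0.12)^2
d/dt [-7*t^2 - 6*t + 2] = -14*t - 6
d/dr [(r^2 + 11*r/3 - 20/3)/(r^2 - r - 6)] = 2*(-7*r^2 + 2*r - 43)/(3*(r^4 - 2*r^3 - 11*r^2 + 12*r + 36))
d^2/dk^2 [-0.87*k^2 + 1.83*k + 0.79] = -1.74000000000000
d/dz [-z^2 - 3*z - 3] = -2*z - 3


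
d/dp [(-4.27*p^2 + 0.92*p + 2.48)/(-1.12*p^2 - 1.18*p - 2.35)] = (6.069*p^2 + 25.6242*p + 0.764399999999999)/(1.2544*p^4 + 2.6432*p^3 + 6.6564*p^2 + 5.546*p + 5.5225)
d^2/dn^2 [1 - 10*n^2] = -20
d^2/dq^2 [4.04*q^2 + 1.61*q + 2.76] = 8.08000000000000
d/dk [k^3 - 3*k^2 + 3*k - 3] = 3*k^2 - 6*k + 3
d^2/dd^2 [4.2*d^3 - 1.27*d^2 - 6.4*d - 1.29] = 25.2*d - 2.54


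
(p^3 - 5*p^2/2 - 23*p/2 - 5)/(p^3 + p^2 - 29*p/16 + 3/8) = 8*(2*p^2 - 9*p - 5)/(16*p^2 - 16*p + 3)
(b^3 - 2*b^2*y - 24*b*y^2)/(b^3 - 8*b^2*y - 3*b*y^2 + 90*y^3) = b*(-b - 4*y)/(-b^2 + 2*b*y + 15*y^2)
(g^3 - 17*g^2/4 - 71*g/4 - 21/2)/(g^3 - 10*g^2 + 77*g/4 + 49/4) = (4*g^2 + 11*g + 6)/(4*g^2 - 12*g - 7)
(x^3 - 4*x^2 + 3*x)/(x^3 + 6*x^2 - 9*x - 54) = x*(x - 1)/(x^2 + 9*x + 18)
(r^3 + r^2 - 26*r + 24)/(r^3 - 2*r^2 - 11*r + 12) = (r + 6)/(r + 3)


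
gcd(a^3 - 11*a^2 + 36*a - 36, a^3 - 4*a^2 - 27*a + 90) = a^2 - 9*a + 18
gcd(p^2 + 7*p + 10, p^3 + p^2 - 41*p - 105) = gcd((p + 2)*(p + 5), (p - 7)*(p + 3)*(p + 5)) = p + 5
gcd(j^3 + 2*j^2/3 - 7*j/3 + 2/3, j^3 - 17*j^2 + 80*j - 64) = j - 1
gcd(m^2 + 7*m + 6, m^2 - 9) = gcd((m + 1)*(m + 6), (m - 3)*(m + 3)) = 1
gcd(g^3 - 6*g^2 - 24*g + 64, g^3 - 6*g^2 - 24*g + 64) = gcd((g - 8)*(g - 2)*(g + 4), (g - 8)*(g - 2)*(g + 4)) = g^3 - 6*g^2 - 24*g + 64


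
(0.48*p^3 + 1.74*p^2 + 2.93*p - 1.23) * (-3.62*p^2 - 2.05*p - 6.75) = -1.7376*p^5 - 7.2828*p^4 - 17.4136*p^3 - 13.2989*p^2 - 17.256*p + 8.3025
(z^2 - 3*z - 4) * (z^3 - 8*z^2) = z^5 - 11*z^4 + 20*z^3 + 32*z^2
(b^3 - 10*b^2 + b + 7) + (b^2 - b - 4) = b^3 - 9*b^2 + 3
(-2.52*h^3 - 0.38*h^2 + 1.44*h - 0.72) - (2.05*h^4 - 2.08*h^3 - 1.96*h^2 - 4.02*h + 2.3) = -2.05*h^4 - 0.44*h^3 + 1.58*h^2 + 5.46*h - 3.02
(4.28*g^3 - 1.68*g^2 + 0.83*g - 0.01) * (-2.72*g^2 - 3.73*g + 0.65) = -11.6416*g^5 - 11.3948*g^4 + 6.7908*g^3 - 4.1607*g^2 + 0.5768*g - 0.0065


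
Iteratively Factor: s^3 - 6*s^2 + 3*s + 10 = (s - 2)*(s^2 - 4*s - 5) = (s - 5)*(s - 2)*(s + 1)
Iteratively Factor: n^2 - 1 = (n + 1)*(n - 1)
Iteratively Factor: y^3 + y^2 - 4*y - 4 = (y - 2)*(y^2 + 3*y + 2) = (y - 2)*(y + 1)*(y + 2)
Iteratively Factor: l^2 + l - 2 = (l - 1)*(l + 2)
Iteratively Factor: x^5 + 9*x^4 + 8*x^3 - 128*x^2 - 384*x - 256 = (x + 4)*(x^4 + 5*x^3 - 12*x^2 - 80*x - 64) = (x + 4)^2*(x^3 + x^2 - 16*x - 16) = (x - 4)*(x + 4)^2*(x^2 + 5*x + 4) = (x - 4)*(x + 1)*(x + 4)^2*(x + 4)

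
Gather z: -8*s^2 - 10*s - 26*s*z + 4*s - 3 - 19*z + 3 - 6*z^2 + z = -8*s^2 - 6*s - 6*z^2 + z*(-26*s - 18)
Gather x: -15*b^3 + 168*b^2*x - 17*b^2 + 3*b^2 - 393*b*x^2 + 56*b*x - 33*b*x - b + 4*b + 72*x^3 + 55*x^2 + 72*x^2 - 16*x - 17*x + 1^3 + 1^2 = -15*b^3 - 14*b^2 + 3*b + 72*x^3 + x^2*(127 - 393*b) + x*(168*b^2 + 23*b - 33) + 2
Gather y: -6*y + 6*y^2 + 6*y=6*y^2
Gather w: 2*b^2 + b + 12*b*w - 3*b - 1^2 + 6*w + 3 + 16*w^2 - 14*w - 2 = 2*b^2 - 2*b + 16*w^2 + w*(12*b - 8)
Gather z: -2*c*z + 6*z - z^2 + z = -z^2 + z*(7 - 2*c)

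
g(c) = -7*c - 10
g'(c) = -7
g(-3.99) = 17.93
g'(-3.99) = -7.00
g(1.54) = -20.78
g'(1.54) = -7.00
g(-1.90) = 3.30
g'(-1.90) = -7.00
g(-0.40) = -7.20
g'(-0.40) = -7.00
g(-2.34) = 6.38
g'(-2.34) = -7.00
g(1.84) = -22.88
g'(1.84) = -7.00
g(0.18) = -11.26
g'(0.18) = -7.00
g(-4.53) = 21.71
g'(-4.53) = -7.00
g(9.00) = -73.00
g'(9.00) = -7.00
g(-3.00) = 11.00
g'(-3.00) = -7.00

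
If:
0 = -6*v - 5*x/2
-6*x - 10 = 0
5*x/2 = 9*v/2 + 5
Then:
No Solution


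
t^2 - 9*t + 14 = (t - 7)*(t - 2)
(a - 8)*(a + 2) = a^2 - 6*a - 16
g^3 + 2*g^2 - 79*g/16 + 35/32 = (g - 5/4)*(g - 1/4)*(g + 7/2)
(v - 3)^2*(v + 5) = v^3 - v^2 - 21*v + 45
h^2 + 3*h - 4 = (h - 1)*(h + 4)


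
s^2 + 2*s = s*(s + 2)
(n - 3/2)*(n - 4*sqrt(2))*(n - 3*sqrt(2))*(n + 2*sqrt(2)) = n^4 - 5*sqrt(2)*n^3 - 3*n^3/2 - 4*n^2 + 15*sqrt(2)*n^2/2 + 6*n + 48*sqrt(2)*n - 72*sqrt(2)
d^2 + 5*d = d*(d + 5)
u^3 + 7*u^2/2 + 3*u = u*(u + 3/2)*(u + 2)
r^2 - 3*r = r*(r - 3)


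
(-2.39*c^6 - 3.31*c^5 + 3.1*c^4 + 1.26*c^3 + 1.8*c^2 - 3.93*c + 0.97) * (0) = 0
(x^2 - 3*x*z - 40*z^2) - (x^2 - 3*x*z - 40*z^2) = 0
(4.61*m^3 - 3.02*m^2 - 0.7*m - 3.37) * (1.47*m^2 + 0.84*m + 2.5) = 6.7767*m^5 - 0.567*m^4 + 7.9592*m^3 - 13.0919*m^2 - 4.5808*m - 8.425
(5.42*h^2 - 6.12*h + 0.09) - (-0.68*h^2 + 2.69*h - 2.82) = 6.1*h^2 - 8.81*h + 2.91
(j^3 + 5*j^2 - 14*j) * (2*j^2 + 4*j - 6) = 2*j^5 + 14*j^4 - 14*j^3 - 86*j^2 + 84*j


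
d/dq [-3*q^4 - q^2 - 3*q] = -12*q^3 - 2*q - 3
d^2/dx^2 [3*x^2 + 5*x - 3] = 6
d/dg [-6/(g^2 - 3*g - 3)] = 6*(2*g - 3)/(-g^2 + 3*g + 3)^2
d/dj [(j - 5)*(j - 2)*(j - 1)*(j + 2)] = 4*j^3 - 18*j^2 + 2*j + 24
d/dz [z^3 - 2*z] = 3*z^2 - 2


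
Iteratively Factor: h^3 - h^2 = (h)*(h^2 - h) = h^2*(h - 1)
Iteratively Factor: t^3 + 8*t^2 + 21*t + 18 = (t + 3)*(t^2 + 5*t + 6) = (t + 2)*(t + 3)*(t + 3)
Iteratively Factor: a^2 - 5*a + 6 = (a - 2)*(a - 3)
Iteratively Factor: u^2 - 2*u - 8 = (u - 4)*(u + 2)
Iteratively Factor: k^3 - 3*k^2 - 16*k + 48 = (k - 3)*(k^2 - 16) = (k - 3)*(k + 4)*(k - 4)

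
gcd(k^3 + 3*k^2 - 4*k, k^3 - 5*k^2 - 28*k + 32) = k^2 + 3*k - 4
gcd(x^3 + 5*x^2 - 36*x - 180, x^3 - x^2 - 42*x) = x + 6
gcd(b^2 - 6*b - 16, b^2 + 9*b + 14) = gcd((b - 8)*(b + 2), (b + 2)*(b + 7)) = b + 2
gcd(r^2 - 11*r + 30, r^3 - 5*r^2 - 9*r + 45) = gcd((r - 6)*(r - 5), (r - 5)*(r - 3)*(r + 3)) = r - 5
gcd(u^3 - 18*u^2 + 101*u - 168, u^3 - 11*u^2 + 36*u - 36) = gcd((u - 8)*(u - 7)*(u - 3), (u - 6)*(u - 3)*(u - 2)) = u - 3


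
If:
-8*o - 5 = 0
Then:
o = -5/8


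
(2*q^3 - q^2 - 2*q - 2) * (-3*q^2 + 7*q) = -6*q^5 + 17*q^4 - q^3 - 8*q^2 - 14*q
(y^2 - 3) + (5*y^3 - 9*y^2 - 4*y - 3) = 5*y^3 - 8*y^2 - 4*y - 6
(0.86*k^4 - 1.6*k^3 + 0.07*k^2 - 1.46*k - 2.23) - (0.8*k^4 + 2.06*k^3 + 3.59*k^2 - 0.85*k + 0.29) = 0.0599999999999999*k^4 - 3.66*k^3 - 3.52*k^2 - 0.61*k - 2.52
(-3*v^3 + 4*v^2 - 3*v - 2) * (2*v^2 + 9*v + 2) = -6*v^5 - 19*v^4 + 24*v^3 - 23*v^2 - 24*v - 4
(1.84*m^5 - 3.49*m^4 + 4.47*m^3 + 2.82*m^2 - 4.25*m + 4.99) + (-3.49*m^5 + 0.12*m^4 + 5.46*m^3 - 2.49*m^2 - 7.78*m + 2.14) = -1.65*m^5 - 3.37*m^4 + 9.93*m^3 + 0.33*m^2 - 12.03*m + 7.13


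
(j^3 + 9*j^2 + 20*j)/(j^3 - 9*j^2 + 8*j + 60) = j*(j^2 + 9*j + 20)/(j^3 - 9*j^2 + 8*j + 60)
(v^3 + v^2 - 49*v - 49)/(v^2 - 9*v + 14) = (v^2 + 8*v + 7)/(v - 2)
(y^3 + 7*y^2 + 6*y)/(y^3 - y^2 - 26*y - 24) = y*(y + 6)/(y^2 - 2*y - 24)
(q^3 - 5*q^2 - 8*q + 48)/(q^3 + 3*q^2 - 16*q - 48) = (q - 4)/(q + 4)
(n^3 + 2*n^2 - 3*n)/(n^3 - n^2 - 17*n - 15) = n*(n - 1)/(n^2 - 4*n - 5)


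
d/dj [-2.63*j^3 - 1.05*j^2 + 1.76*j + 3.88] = -7.89*j^2 - 2.1*j + 1.76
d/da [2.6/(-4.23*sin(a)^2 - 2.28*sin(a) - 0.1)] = (21.996*sin(a) + 5.928)*cos(a)/(4.23*sin(a)^2 + 2.28*sin(a) + 0.1)^2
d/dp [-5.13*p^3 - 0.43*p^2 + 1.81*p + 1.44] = -15.39*p^2 - 0.86*p + 1.81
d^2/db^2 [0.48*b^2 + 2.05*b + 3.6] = 0.960000000000000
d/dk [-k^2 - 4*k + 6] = -2*k - 4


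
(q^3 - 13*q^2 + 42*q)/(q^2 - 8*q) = (q^2 - 13*q + 42)/(q - 8)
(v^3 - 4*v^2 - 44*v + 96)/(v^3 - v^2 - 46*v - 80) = (v^2 + 4*v - 12)/(v^2 + 7*v + 10)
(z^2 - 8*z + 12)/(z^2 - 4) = (z - 6)/(z + 2)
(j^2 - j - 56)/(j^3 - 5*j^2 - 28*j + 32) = (j + 7)/(j^2 + 3*j - 4)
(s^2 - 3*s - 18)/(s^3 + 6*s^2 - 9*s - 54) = (s - 6)/(s^2 + 3*s - 18)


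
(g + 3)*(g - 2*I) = g^2 + 3*g - 2*I*g - 6*I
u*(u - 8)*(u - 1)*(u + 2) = u^4 - 7*u^3 - 10*u^2 + 16*u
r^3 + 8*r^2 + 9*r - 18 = (r - 1)*(r + 3)*(r + 6)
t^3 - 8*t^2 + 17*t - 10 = (t - 5)*(t - 2)*(t - 1)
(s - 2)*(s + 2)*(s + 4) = s^3 + 4*s^2 - 4*s - 16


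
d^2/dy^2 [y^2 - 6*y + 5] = 2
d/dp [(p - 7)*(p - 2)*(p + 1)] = 3*p^2 - 16*p + 5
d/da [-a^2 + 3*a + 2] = 3 - 2*a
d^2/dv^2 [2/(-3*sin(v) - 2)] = 6*(3*sin(v)^2 - 2*sin(v) - 6)/(3*sin(v) + 2)^3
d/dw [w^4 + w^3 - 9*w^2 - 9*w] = 4*w^3 + 3*w^2 - 18*w - 9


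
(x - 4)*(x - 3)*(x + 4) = x^3 - 3*x^2 - 16*x + 48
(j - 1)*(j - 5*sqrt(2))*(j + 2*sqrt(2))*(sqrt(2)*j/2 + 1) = sqrt(2)*j^4/2 - 2*j^3 - sqrt(2)*j^3/2 - 13*sqrt(2)*j^2 + 2*j^2 - 20*j + 13*sqrt(2)*j + 20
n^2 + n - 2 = (n - 1)*(n + 2)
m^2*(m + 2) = m^3 + 2*m^2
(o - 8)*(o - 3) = o^2 - 11*o + 24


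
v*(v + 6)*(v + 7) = v^3 + 13*v^2 + 42*v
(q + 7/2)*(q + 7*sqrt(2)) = q^2 + 7*q/2 + 7*sqrt(2)*q + 49*sqrt(2)/2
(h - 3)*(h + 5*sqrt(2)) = h^2 - 3*h + 5*sqrt(2)*h - 15*sqrt(2)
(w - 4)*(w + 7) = w^2 + 3*w - 28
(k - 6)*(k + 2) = k^2 - 4*k - 12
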